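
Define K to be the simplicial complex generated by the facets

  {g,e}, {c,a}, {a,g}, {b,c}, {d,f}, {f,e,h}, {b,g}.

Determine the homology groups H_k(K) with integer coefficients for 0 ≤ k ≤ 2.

H_0 ≅ Z,  H_1 ≅ Z,  H_2 = 0.

Order the vertices as a < b < c < d < e < f < g < h. Listing each simplex with vertices in this order, K has dimension 2 with simplices:

  0-simplices (8): a, b, c, d, e, f, g, h
  1-simplices (9): ac, ag, bc, bg, df, ef, eg, eh, fh
  2-simplices (1): efh

Hence C_0 ≅ Z^8, C_1 ≅ Z^9, C_2 ≅ Z^1.

∂_1: C_1 → C_0 sends each edge [p,q] (with p < q) to q − p.
As a 8×9 matrix over Z this has rank 7, with invariant factors (1,1,1,1,1,1,1).

Boundary ∂_2: C_2 → C_1 maps a triangle to the signed sum of its edges. For instance
  ∂efh = fh − eh + ef.
As a 9×1 matrix over Z this has rank 1, with invariant factors (1).

From H_k ≅ ker(∂_k) / im(∂_{k+1}) we obtain:

  H_0: rank C_0 − rank ∂_1 = 8 − 7 = 1, and the invariant factors of ∂_1 are all 1, so H_0 ≅ Z.
  H_1: rank ker ∂_1 − rank ∂_2 = (9 − 7) − 1 = 1, and the invariant factors of ∂_2 are all 1, so H_1 ≅ Z.
  H_2: rank ker ∂_2 − rank ∂_3 = (1 − 1) − 0 = 0, and there is no ∂_3, so H_2 ≅ 0.

As a check, the Euler characteristic is 8 − 9 + 1 = 0, which agrees with 1 − 1 + 0 = 0.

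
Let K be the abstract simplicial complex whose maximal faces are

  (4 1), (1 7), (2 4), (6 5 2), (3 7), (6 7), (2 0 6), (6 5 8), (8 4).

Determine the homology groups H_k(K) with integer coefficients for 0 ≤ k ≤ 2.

Take the total order 0 < 1 < 2 < 3 < 4 < 5 < 6 < 7 < 8 on the vertex set. Then K (dimension 2) consists of the simplices:

  0-simplices (9): [0], [1], [2], [3], [4], [5], [6], [7], [8]
  1-simplices (13): [0,2], [0,6], [1,4], [1,7], [2,4], [2,5], [2,6], [3,7], [4,8], [5,6], [5,8], [6,7], [6,8]
  2-simplices (3): [0,2,6], [2,5,6], [5,6,8]

so the chain groups are C_0 ≅ Z^9, C_1 ≅ Z^13, C_2 ≅ Z^3.

∂_1: C_1 → C_0 is given by ∂[p,q] = [q] − [p]. For instance
  ∂[3,7] = [7] − [3].
The 9×13 boundary matrix has rank 8 and Smith normal form diag(1,1,1,1,1,1,1,1).

Boundary ∂_2: C_2 → C_1 sends each 2-simplex [p,q,r] to [q,r] − [p,r] + [p,q]. For instance
  ∂[0,2,6] = [2,6] − [0,6] + [0,2],
  ∂[2,5,6] = [5,6] − [2,6] + [2,5].
This gives a 13×3 integer matrix of rank 3; reducing to Smith normal form yields diagonal entries (1,1,1).

Reading off H_k = ker ∂_k / im ∂_{k+1}:

  H_0: rank C_0 − rank ∂_1 = 9 − 8 = 1, and the invariant factors of ∂_1 are all 1, so H_0 = Z.
  H_1: rank ker ∂_1 − rank ∂_2 = (13 − 8) − 3 = 2, and the invariant factors of ∂_2 are all 1, so H_1 = Z^2.
  H_2: rank ker ∂_2 − rank ∂_3 = (3 − 3) − 0 = 0, and there is no ∂_3, so H_2 = 0.

As a check, the Euler characteristic is 9 − 13 + 3 = -1, which agrees with 1 − 2 + 0 = -1.

H_0 ≅ Z,  H_1 ≅ Z^2,  H_2 = 0.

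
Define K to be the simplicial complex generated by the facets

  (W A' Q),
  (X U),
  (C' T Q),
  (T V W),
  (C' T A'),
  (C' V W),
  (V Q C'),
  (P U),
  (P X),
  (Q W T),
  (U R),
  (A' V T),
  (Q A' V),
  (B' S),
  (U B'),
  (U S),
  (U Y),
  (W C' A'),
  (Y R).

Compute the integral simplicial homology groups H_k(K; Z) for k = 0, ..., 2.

H_0 = Z^2,  H_1 = Z^3 ⊕ Z/2,  H_2 = 0.

We work with the vertex ordering P < Q < R < S < T < U < V < W < X < Y < A' < B' < C'. The simplices of K, each written with vertices in increasing order, are:

  0-simplices (13): [P], [Q], [R], [S], [T], [U], [V], [W], [X], [Y], [A'], [B'], [C']
  1-simplices (24): (24 of them)
  2-simplices (10): [Q,T,W], [Q,T,C'], [Q,V,A'], [Q,V,C'], [Q,W,A'], [T,V,W], [T,V,A'], [T,A',C'], [V,W,C'], [W,A',C']

Hence C_0 ≅ Z^13, C_1 ≅ Z^24, C_2 ≅ Z^10.

∂_1: C_1 → C_0 is given by ∂[p,q] = [q] − [p].
As a 13×24 matrix over Z this has rank 11, with invariant factors (1,1,1,1,1,1,1,1,1,1,1).

∂_2: C_2 → C_1 maps a triangle to the signed sum of its edges. For instance
  ∂[T,V,W] = [V,W] − [T,W] + [T,V],
  ∂[Q,W,A'] = [W,A'] − [Q,A'] + [Q,W].
The resulting 24×10 matrix has rank 10, and its Smith normal form has invariant factors (1,1,1,1,1,1,1,1,1,2).

From H_k ≅ ker(∂_k) / im(∂_{k+1}) we obtain:

  H_0: rank C_0 − rank ∂_1 = 13 − 11 = 2, and the invariant factors of ∂_1 are all 1, so H_0 ≅ Z^2.
  H_1: rank ker ∂_1 − rank ∂_2 = (24 − 11) − 10 = 3, and ∂_2 has invariant factor 2 > 1, so H_1 ≅ Z^3 ⊕ Z/2.
  H_2: rank ker ∂_2 − rank ∂_3 = (10 − 10) − 0 = 0, and there is no ∂_3, so H_2 ≅ 0.

(K is a triangulation of the disjoint union of the real projective plane RP^2 and a wedge of 3 circles.)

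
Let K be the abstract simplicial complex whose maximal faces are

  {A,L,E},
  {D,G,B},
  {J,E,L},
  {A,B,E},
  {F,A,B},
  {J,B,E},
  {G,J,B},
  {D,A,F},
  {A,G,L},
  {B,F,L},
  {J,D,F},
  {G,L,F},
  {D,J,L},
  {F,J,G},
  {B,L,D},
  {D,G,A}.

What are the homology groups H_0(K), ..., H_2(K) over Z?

H_0 ≅ Z,  H_1 ≅ Z^2,  H_2 ≅ Z.

Order the vertices as A < B < D < E < F < G < J < L. Listing each simplex with vertices in this order, K has dimension 2 with simplices:

  0-simplices (8): A, B, D, E, F, G, J, L
  1-simplices (24): AB, AD, AE, AF, AG, AL, BD, BE, BF, BG, BJ, BL, DF, DG, DJ, DL, EJ, EL, FG, FJ, FL, GJ, GL, JL
  2-simplices (16): ABE, ABF, ADF, ADG, AEL, AGL, BDG, BDL, BEJ, BFL, BGJ, DFJ, DJL, EJL, FGJ, FGL

so the chain groups are C_0 ≅ Z^8, C_1 ≅ Z^24, C_2 ≅ Z^16.

The boundary map ∂_1: C_1 → C_0 is given by ∂[p,q] = [q] − [p]. For instance
  ∂DG = G − D.
The resulting 8×24 matrix has rank 7, and its Smith normal form has invariant factors (1,1,1,1,1,1,1).

∂_2: C_2 → C_1 sends each 2-simplex [p,q,r] to [q,r] − [p,r] + [p,q]. For instance
  ∂BDL = DL − BL + BD,
  ∂EJL = JL − EL + EJ.
As a 24×16 matrix over Z this has rank 15, with invariant factors (1,1,1,1,1,1,1,1,1,1,1,1,1,1,1).

Reading off H_k = ker ∂_k / im ∂_{k+1}:

  H_0: rank C_0 − rank ∂_1 = 8 − 7 = 1, and the invariant factors of ∂_1 are all 1, so H_0 = Z.
  H_1: rank ker ∂_1 − rank ∂_2 = (24 − 7) − 15 = 2, and the invariant factors of ∂_2 are all 1, so H_1 = Z^2.
  H_2: rank ker ∂_2 − rank ∂_3 = (16 − 15) − 0 = 1, and there is no ∂_3, so H_2 = Z.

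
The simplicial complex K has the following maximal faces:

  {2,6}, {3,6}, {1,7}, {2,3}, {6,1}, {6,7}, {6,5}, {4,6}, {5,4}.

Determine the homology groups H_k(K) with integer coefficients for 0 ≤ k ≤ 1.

We work with the vertex ordering 1 < 2 < 3 < 4 < 5 < 6 < 7. The simplices of K, each written with vertices in increasing order, are:

  0-simplices (7): [1], [2], [3], [4], [5], [6], [7]
  1-simplices (9): [1,6], [1,7], [2,3], [2,6], [3,6], [4,5], [4,6], [5,6], [6,7]

giving chain groups C_0 ≅ Z^7, C_1 ≅ Z^9.

Boundary ∂_1: C_1 → C_0 is given by ∂[p,q] = [q] − [p].
The resulting 7×9 matrix has rank 6, and its Smith normal form has invariant factors (1,1,1,1,1,1).

From H_k ≅ ker(∂_k) / im(∂_{k+1}) we obtain:

  H_0: rank C_0 − rank ∂_1 = 7 − 6 = 1, and the invariant factors of ∂_1 are all 1, so H_0 = Z.
  H_1: rank ker ∂_1 − rank ∂_2 = (9 − 6) − 0 = 3, and there is no ∂_2, so H_1 = Z^3.

(K is a triangulation of a wedge of 3 circles.)

H_0 ≅ Z,  H_1 ≅ Z^3.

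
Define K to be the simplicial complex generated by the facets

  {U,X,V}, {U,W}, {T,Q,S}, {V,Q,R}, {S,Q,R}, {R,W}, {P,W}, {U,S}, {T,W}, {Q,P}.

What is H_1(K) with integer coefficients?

We work with the vertex ordering P < Q < R < S < T < U < V < W < X. The simplices of K, each written with vertices in increasing order, are:

  0-simplices (9): P, Q, R, S, T, U, V, W, X
  1-simplices (16): PQ, PW, QR, QS, QT, QV, RS, RV, RW, ST, SU, TW, UV, UW, UX, VX
  2-simplices (4): QRS, QRV, QST, UVX

so the chain groups are C_0 ≅ Z^9, C_1 ≅ Z^16, C_2 ≅ Z^4.

The boundary map ∂_1: C_1 → C_0 is given by ∂[p,q] = [q] − [p].
As a 9×16 matrix over Z this has rank 8, with invariant factors (1,1,1,1,1,1,1,1).

∂_2: C_2 → C_1 maps a triangle to the signed sum of its edges. For instance
  ∂QST = ST − QT + QS,
  ∂QRV = RV − QV + QR.
The 16×4 boundary matrix has rank 4 and Smith normal form diag(1,1,1,1).

Now H_k = ker ∂_k / im ∂_{k+1}, so:

  H_1: rank ker ∂_1 − rank ∂_2 = (16 − 8) − 4 = 4, and the invariant factors of ∂_2 are all 1, so H_1 ≅ Z^4.

H_1 ≅ Z^4.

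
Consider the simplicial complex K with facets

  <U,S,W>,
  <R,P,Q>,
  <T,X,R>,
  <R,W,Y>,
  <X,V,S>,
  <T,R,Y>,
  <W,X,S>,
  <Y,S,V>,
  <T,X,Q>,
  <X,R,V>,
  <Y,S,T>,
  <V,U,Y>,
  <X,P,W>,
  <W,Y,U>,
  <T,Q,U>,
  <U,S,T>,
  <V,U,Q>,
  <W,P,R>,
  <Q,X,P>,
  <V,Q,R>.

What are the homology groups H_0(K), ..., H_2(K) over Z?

We work with the vertex ordering P < Q < R < S < T < U < V < W < X < Y. The simplices of K, each written with vertices in increasing order, are:

  0-simplices (10): P, Q, R, S, T, U, V, W, X, Y
  1-simplices (30): PQ, PR, PW, PX, QR, QT, QU, QV, QX, RT, RV, RW, RX, RY, ST, SU, SV, SW, SX, SY, TU, TX, TY, UV, UW, UY, VX, VY, WX, WY
  2-simplices (20): PQR, PQX, PRW, PWX, QRV, QTU, QTX, QUV, RTX, RTY, RVX, RWY, STU, STY, SUW, SVX, SVY, SWX, UVY, UWY

so the chain groups are C_0 ≅ Z^10, C_1 ≅ Z^30, C_2 ≅ Z^20.

Boundary ∂_1: C_1 → C_0 sends each edge [p,q] (with p < q) to q − p. For instance
  ∂SX = X − S.
As a 10×30 matrix over Z this has rank 9, with invariant factors (1,1,1,1,1,1,1,1,1).

Boundary ∂_2: C_2 → C_1 acts by ∂[p,q,r] = [q,r] − [p,r] + [p,q]. For instance
  ∂QTX = TX − QX + QT,
  ∂STU = TU − SU + ST.
As a 30×20 matrix over Z this has rank 20, with invariant factors (1,1,1,1,1,1,1,1,1,1,1,1,1,1,1,1,1,1,1,2).

Computing H_k = (kernel of ∂_k) / (image of ∂_{k+1}):

  H_0: rank C_0 − rank ∂_1 = 10 − 9 = 1, and the invariant factors of ∂_1 are all 1, so H_0 ≅ Z.
  H_1: rank ker ∂_1 − rank ∂_2 = (30 − 9) − 20 = 1, and ∂_2 has invariant factor 2 > 1, so H_1 ≅ Z ⊕ Z_2.
  H_2: rank ker ∂_2 − rank ∂_3 = (20 − 20) − 0 = 0, and there is no ∂_3, so H_2 ≅ 0.

As a check, the Euler characteristic is 10 − 30 + 20 = 0, which agrees with 1 − 1 + 0 = 0.

H_0 = Z,  H_1 = Z ⊕ Z_2,  H_2 = 0.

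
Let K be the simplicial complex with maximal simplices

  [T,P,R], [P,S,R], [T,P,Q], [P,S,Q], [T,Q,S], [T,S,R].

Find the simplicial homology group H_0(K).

H_0 ≅ Z.

We work with the vertex ordering P < Q < R < S < T. The simplices of K, each written with vertices in increasing order, are:

  0-simplices (5): P, Q, R, S, T
  1-simplices (9): PQ, PR, PS, PT, QS, QT, RS, RT, ST
  2-simplices (6): PQS, PQT, PRS, PRT, QST, RST

so the chain groups are C_0 ≅ Z^5, C_1 ≅ Z^9, C_2 ≅ Z^6.

Boundary ∂_1: C_1 → C_0 is given by ∂[p,q] = [q] − [p].
The 5×9 boundary matrix has rank 4 and Smith normal form diag(1,1,1,1).

The boundary map ∂_2: C_2 → C_1 maps a triangle to the signed sum of its edges. For instance
  ∂PRT = RT − PT + PR,
  ∂QST = ST − QT + QS.
The 9×6 boundary matrix has rank 5 and Smith normal form diag(1,1,1,1,1).

Reading off H_k = ker ∂_k / im ∂_{k+1}:

  H_0: rank C_0 − rank ∂_1 = 5 − 4 = 1, and the invariant factors of ∂_1 are all 1, so H_0 = Z.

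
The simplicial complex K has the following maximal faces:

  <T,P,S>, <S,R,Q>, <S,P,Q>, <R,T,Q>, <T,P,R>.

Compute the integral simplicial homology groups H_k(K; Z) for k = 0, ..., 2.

Fix the vertex order P < Q < R < S < T and write every simplex with vertices in increasing order. Then dim K = 2 and the simplices of K are:

  0-simplices (5): P, Q, R, S, T
  1-simplices (10): PQ, PR, PS, PT, QR, QS, QT, RS, RT, ST
  2-simplices (5): PQS, PRT, PST, QRS, QRT

giving chain groups C_0 ≅ Z^5, C_1 ≅ Z^10, C_2 ≅ Z^5.

The boundary map ∂_1: C_1 → C_0 is given by ∂[p,q] = [q] − [p].
The resulting 5×10 matrix has rank 4, and its Smith normal form has invariant factors (1,1,1,1).

The boundary map ∂_2: C_2 → C_1 acts by ∂[p,q,r] = [q,r] − [p,r] + [p,q]. For instance
  ∂PRT = RT − PT + PR,
  ∂PQS = QS − PS + PQ.
The 10×5 boundary matrix has rank 5 and Smith normal form diag(1,1,1,1,1).

From H_k ≅ ker(∂_k) / im(∂_{k+1}) we obtain:

  H_0: rank C_0 − rank ∂_1 = 5 − 4 = 1, and the invariant factors of ∂_1 are all 1, so H_0 = Z.
  H_1: rank ker ∂_1 − rank ∂_2 = (10 − 4) − 5 = 1, and the invariant factors of ∂_2 are all 1, so H_1 = Z.
  H_2: rank ker ∂_2 − rank ∂_3 = (5 − 5) − 0 = 0, and there is no ∂_3, so H_2 = 0.

As a check, the Euler characteristic is 5 − 10 + 5 = 0, which agrees with 1 − 1 + 0 = 0.
(K is a triangulation of the Möbius band.)

H_0 ≅ Z,  H_1 ≅ Z,  H_2 = 0.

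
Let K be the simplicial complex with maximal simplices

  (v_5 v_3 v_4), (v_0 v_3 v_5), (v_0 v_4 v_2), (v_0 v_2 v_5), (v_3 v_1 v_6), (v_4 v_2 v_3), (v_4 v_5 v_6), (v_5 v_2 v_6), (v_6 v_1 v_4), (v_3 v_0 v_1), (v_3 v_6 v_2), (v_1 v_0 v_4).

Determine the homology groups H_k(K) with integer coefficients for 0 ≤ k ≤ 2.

H_0 ≅ Z,  H_1 ≅ Z/2Z,  H_2 = 0.

Order the vertices as v_0 < v_1 < v_2 < v_3 < v_4 < v_5 < v_6. Listing each simplex with vertices in this order, K has dimension 2 with simplices:

  0-simplices (7): [v_0], [v_1], [v_2], [v_3], [v_4], [v_5], [v_6]
  1-simplices (18): (18 of them)
  2-simplices (12): (12 of them)

Hence C_0 ≅ Z^7, C_1 ≅ Z^18, C_2 ≅ Z^12.

Boundary ∂_1: C_1 → C_0 maps an edge to its endpoints' difference, ∂[p,q] = q − p. For instance
  ∂[v_4,v_5] = [v_5] − [v_4].
As a 7×18 matrix over Z this has rank 6, with invariant factors (1,1,1,1,1,1).

∂_2: C_2 → C_1 maps a triangle to the signed sum of its edges. For instance
  ∂[v_3,v_4,v_5] = [v_4,v_5] − [v_3,v_5] + [v_3,v_4],
  ∂[v_4,v_5,v_6] = [v_5,v_6] − [v_4,v_6] + [v_4,v_5].
The 18×12 boundary matrix has rank 12 and Smith normal form diag(1,1,1,1,1,1,1,1,1,1,1,2).

From H_k ≅ ker(∂_k) / im(∂_{k+1}) we obtain:

  H_0: rank C_0 − rank ∂_1 = 7 − 6 = 1, and the invariant factors of ∂_1 are all 1, so H_0 ≅ Z.
  H_1: rank ker ∂_1 − rank ∂_2 = (18 − 6) − 12 = 0, and ∂_2 has invariant factor 2 > 1, so H_1 ≅ Z/2Z.
  H_2: rank ker ∂_2 − rank ∂_3 = (12 − 12) − 0 = 0, and there is no ∂_3, so H_2 ≅ 0.

As a check, the Euler characteristic is 7 − 18 + 12 = 1, which agrees with 1 − 0 + 0 = 1.
(K is a triangulation of the real projective plane RP^2.)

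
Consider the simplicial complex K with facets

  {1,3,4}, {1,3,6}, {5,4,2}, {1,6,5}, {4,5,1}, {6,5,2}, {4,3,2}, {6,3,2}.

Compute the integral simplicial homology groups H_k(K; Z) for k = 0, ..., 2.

Order the vertices as 1 < 2 < 3 < 4 < 5 < 6. Listing each simplex with vertices in this order, K has dimension 2 with simplices:

  0-simplices (6): [1], [2], [3], [4], [5], [6]
  1-simplices (12): [1,3], [1,4], [1,5], [1,6], [2,3], [2,4], [2,5], [2,6], [3,4], [3,6], [4,5], [5,6]
  2-simplices (8): [1,3,4], [1,3,6], [1,4,5], [1,5,6], [2,3,4], [2,3,6], [2,4,5], [2,5,6]

Hence C_0 ≅ Z^6, C_1 ≅ Z^12, C_2 ≅ Z^8.

Boundary ∂_1: C_1 → C_0 maps an edge to its endpoints' difference, ∂[p,q] = q − p. For instance
  ∂[1,5] = [5] − [1].
The resulting 6×12 matrix has rank 5, and its Smith normal form has invariant factors (1,1,1,1,1).

The boundary map ∂_2: C_2 → C_1 sends each 2-simplex [p,q,r] to [q,r] − [p,r] + [p,q]. For instance
  ∂[2,3,6] = [3,6] − [2,6] + [2,3],
  ∂[1,4,5] = [4,5] − [1,5] + [1,4].
The 12×8 boundary matrix has rank 7 and Smith normal form diag(1,1,1,1,1,1,1).

Reading off H_k = ker ∂_k / im ∂_{k+1}:

  H_0: rank C_0 − rank ∂_1 = 6 − 5 = 1, and the invariant factors of ∂_1 are all 1, so H_0 ≅ Z.
  H_1: rank ker ∂_1 − rank ∂_2 = (12 − 5) − 7 = 0, and the invariant factors of ∂_2 are all 1, so H_1 ≅ 0.
  H_2: rank ker ∂_2 − rank ∂_3 = (8 − 7) − 0 = 1, and there is no ∂_3, so H_2 ≅ Z.

As a check, the Euler characteristic is 6 − 12 + 8 = 2, which agrees with 1 − 0 + 1 = 2.

H_0 ≅ Z,  H_1 = 0,  H_2 ≅ Z.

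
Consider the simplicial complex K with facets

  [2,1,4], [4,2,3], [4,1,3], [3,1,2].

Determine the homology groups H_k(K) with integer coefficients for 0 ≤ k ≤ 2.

Fix the vertex order 1 < 2 < 3 < 4 and write every simplex with vertices in increasing order. Then dim K = 2 and the simplices of K are:

  0-simplices (4): [1], [2], [3], [4]
  1-simplices (6): [1,2], [1,3], [1,4], [2,3], [2,4], [3,4]
  2-simplices (4): [1,2,3], [1,2,4], [1,3,4], [2,3,4]

so the chain groups are C_0 ≅ Z^4, C_1 ≅ Z^6, C_2 ≅ Z^4.

The boundary map ∂_1: C_1 → C_0 is given by ∂[p,q] = [q] − [p].
The 4×6 boundary matrix has rank 3 and Smith normal form diag(1,1,1).

Boundary ∂_2: C_2 → C_1 acts by ∂[p,q,r] = [q,r] − [p,r] + [p,q]. For instance
  ∂[1,3,4] = [3,4] − [1,4] + [1,3],
  ∂[2,3,4] = [3,4] − [2,4] + [2,3].
This gives a 6×4 integer matrix of rank 3; reducing to Smith normal form yields diagonal entries (1,1,1).

Now H_k = ker ∂_k / im ∂_{k+1}, so:

  H_0: rank C_0 − rank ∂_1 = 4 − 3 = 1, and the invariant factors of ∂_1 are all 1, so H_0 = Z.
  H_1: rank ker ∂_1 − rank ∂_2 = (6 − 3) − 3 = 0, and the invariant factors of ∂_2 are all 1, so H_1 = 0.
  H_2: rank ker ∂_2 − rank ∂_3 = (4 − 3) − 0 = 1, and there is no ∂_3, so H_2 = Z.

As a check, the Euler characteristic is 4 − 6 + 4 = 2, which agrees with 1 − 0 + 1 = 2.
(K is a triangulation of the 2-sphere S^2.)

H_0 = Z,  H_1 = 0,  H_2 = Z.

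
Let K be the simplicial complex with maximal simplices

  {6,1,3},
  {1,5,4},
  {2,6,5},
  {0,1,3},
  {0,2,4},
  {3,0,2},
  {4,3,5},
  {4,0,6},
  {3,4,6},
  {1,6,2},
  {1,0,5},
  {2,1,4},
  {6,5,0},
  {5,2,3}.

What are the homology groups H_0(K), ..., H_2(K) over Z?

K has 7 vertices, 21 edges, 14 triangles.
rank ∂_0 = 0, rank ∂_1 = 6 ⇒ b_0 = 7 − 0 − 6 = 1; all invariant factors of ∂_1 are 1 so no torsion. So H_0 ≅ Z.
rank ∂_1 = 6, rank ∂_2 = 13 ⇒ b_1 = 21 − 6 − 13 = 2; all invariant factors of ∂_2 are 1 so no torsion. So H_1 ≅ Z^2.
rank ∂_2 = 13, rank ∂_3 = 0 ⇒ b_2 = 14 − 13 − 0 = 1. So H_2 ≅ Z.

H_0 ≅ Z,  H_1 ≅ Z^2,  H_2 ≅ Z.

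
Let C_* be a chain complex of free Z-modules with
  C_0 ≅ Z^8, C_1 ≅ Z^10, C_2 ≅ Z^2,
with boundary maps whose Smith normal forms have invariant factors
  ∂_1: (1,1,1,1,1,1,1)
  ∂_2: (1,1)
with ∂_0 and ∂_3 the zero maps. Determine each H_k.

H_0: b_0 = 8 − 0 − 7 = 1; torsion from ∂_1 factors > 1: none. So H_0 ≅ Z.
H_1: b_1 = 10 − 7 − 2 = 1; torsion from ∂_2 factors > 1: none. So H_1 ≅ Z.
H_2: b_2 = 2 − 2 − 0 = 0; torsion from ∂_3 factors > 1: none. So H_2 ≅ 0.

H_0 ≅ Z,  H_1 ≅ Z,  H_2 = 0.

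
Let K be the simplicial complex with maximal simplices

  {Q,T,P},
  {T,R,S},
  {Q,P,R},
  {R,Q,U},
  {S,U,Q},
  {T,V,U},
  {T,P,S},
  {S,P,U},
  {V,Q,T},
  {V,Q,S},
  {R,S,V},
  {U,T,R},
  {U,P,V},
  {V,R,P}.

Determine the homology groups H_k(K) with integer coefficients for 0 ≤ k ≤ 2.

H_0 = Z,  H_1 = Z^2,  H_2 = Z.

Order the vertices as P < Q < R < S < T < U < V. Listing each simplex with vertices in this order, K has dimension 2 with simplices:

  0-simplices (7): P, Q, R, S, T, U, V
  1-simplices (21): PQ, PR, PS, PT, PU, PV, QR, QS, QT, QU, QV, RS, RT, RU, RV, ST, SU, SV, TU, TV, UV
  2-simplices (14): PQR, PQT, PRV, PST, PSU, PUV, QRU, QSU, QSV, QTV, RST, RSV, RTU, TUV

giving chain groups C_0 ≅ Z^7, C_1 ≅ Z^21, C_2 ≅ Z^14.

Boundary ∂_1: C_1 → C_0 maps an edge to its endpoints' difference, ∂[p,q] = q − p. For instance
  ∂PU = U − P.
The resulting 7×21 matrix has rank 6, and its Smith normal form has invariant factors (1,1,1,1,1,1).

The boundary map ∂_2: C_2 → C_1 acts by ∂[p,q,r] = [q,r] − [p,r] + [p,q]. For instance
  ∂PUV = UV − PV + PU,
  ∂PQR = QR − PR + PQ.
As a 21×14 matrix over Z this has rank 13, with invariant factors (1,1,1,1,1,1,1,1,1,1,1,1,1).

From H_k ≅ ker(∂_k) / im(∂_{k+1}) we obtain:

  H_0: rank C_0 − rank ∂_1 = 7 − 6 = 1, and the invariant factors of ∂_1 are all 1, so H_0 = Z.
  H_1: rank ker ∂_1 − rank ∂_2 = (21 − 6) − 13 = 2, and the invariant factors of ∂_2 are all 1, so H_1 = Z^2.
  H_2: rank ker ∂_2 − rank ∂_3 = (14 − 13) − 0 = 1, and there is no ∂_3, so H_2 = Z.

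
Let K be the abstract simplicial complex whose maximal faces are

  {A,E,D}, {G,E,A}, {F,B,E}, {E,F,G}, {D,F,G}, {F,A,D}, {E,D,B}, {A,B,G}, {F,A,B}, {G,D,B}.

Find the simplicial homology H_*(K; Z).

H_0 ≅ Z,  H_1 ≅ Z/2Z,  H_2 = 0.

Take the total order A < B < D < E < F < G on the vertex set. Then K (dimension 2) consists of the simplices:

  0-simplices (6): A, B, D, E, F, G
  1-simplices (15): AB, AD, AE, AF, AG, BD, BE, BF, BG, DE, DF, DG, EF, EG, FG
  2-simplices (10): ABF, ABG, ADE, ADF, AEG, BDE, BDG, BEF, DFG, EFG

giving chain groups C_0 ≅ Z^6, C_1 ≅ Z^15, C_2 ≅ Z^10.

Boundary ∂_1: C_1 → C_0 is given by ∂[p,q] = [q] − [p].
The 6×15 boundary matrix has rank 5 and Smith normal form diag(1,1,1,1,1).

Boundary ∂_2: C_2 → C_1 sends each 2-simplex [p,q,r] to [q,r] − [p,r] + [p,q]. For instance
  ∂EFG = FG − EG + EF,
  ∂ABF = BF − AF + AB.
This gives a 15×10 integer matrix of rank 10; reducing to Smith normal form yields diagonal entries (1,1,1,1,1,1,1,1,1,2).

Now H_k = ker ∂_k / im ∂_{k+1}, so:

  H_0: rank C_0 − rank ∂_1 = 6 − 5 = 1, and the invariant factors of ∂_1 are all 1, so H_0 = Z.
  H_1: rank ker ∂_1 − rank ∂_2 = (15 − 5) − 10 = 0, and ∂_2 has invariant factor 2 > 1, so H_1 = Z/2Z.
  H_2: rank ker ∂_2 − rank ∂_3 = (10 − 10) − 0 = 0, and there is no ∂_3, so H_2 = 0.

As a check, the Euler characteristic is 6 − 15 + 10 = 1, which agrees with 1 − 0 + 0 = 1.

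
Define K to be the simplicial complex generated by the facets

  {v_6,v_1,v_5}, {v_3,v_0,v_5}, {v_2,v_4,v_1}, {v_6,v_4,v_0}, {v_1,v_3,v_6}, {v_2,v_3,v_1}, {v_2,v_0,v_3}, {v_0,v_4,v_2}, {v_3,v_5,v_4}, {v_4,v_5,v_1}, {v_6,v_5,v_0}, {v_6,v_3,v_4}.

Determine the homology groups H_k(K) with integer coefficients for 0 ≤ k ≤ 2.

H_0 = Z,  H_1 = Z/2,  H_2 = 0.

We work with the vertex ordering v_0 < v_1 < v_2 < v_3 < v_4 < v_5 < v_6. The simplices of K, each written with vertices in increasing order, are:

  0-simplices (7): [v_0], [v_1], [v_2], [v_3], [v_4], [v_5], [v_6]
  1-simplices (18): (18 of them)
  2-simplices (12): (12 of them)

giving chain groups C_0 ≅ Z^7, C_1 ≅ Z^18, C_2 ≅ Z^12.

Boundary ∂_1: C_1 → C_0 is given by ∂[p,q] = [q] − [p]. For instance
  ∂[v_1,v_4] = [v_4] − [v_1].
As a 7×18 matrix over Z this has rank 6, with invariant factors (1,1,1,1,1,1).

The boundary map ∂_2: C_2 → C_1 maps a triangle to the signed sum of its edges. For instance
  ∂[v_1,v_2,v_3] = [v_2,v_3] − [v_1,v_3] + [v_1,v_2],
  ∂[v_3,v_4,v_6] = [v_4,v_6] − [v_3,v_6] + [v_3,v_4].
The resulting 18×12 matrix has rank 12, and its Smith normal form has invariant factors (1,1,1,1,1,1,1,1,1,1,1,2).

Computing H_k = (kernel of ∂_k) / (image of ∂_{k+1}):

  H_0: rank C_0 − rank ∂_1 = 7 − 6 = 1, and the invariant factors of ∂_1 are all 1, so H_0 = Z.
  H_1: rank ker ∂_1 − rank ∂_2 = (18 − 6) − 12 = 0, and ∂_2 has invariant factor 2 > 1, so H_1 = Z/2.
  H_2: rank ker ∂_2 − rank ∂_3 = (12 − 12) − 0 = 0, and there is no ∂_3, so H_2 = 0.

As a check, the Euler characteristic is 7 − 18 + 12 = 1, which agrees with 1 − 0 + 0 = 1.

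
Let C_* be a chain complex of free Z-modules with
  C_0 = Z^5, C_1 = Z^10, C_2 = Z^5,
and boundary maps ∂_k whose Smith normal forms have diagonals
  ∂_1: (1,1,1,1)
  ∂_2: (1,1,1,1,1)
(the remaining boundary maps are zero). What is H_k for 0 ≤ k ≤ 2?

H_0 ≅ Z,  H_1 ≅ Z,  H_2 = 0.

H_0: b_0 = 5 − 0 − 4 = 1; torsion from ∂_1 factors > 1: none. So H_0 ≅ Z.
H_1: b_1 = 10 − 4 − 5 = 1; torsion from ∂_2 factors > 1: none. So H_1 ≅ Z.
H_2: b_2 = 5 − 5 − 0 = 0; torsion from ∂_3 factors > 1: none. So H_2 ≅ 0.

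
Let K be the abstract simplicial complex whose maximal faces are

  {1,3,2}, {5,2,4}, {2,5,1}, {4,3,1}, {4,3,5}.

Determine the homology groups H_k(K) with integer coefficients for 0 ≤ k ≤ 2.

H_0 = Z,  H_1 = Z,  H_2 = 0.

K has 5 vertices, 10 edges, 5 triangles.
rank ∂_0 = 0, rank ∂_1 = 4 ⇒ b_0 = 5 − 0 − 4 = 1; all invariant factors of ∂_1 are 1 so no torsion. So H_0 ≅ Z.
rank ∂_1 = 4, rank ∂_2 = 5 ⇒ b_1 = 10 − 4 − 5 = 1; all invariant factors of ∂_2 are 1 so no torsion. So H_1 ≅ Z.
rank ∂_2 = 5, rank ∂_3 = 0 ⇒ b_2 = 5 − 5 − 0 = 0. So H_2 ≅ 0.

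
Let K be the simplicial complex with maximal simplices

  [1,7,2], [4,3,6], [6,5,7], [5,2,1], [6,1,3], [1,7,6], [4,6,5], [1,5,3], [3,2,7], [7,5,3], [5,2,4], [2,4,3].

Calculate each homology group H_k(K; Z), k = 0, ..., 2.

Fix the vertex order 1 < 2 < 3 < 4 < 5 < 6 < 7 and write every simplex with vertices in increasing order. Then dim K = 2 and the simplices of K are:

  0-simplices (7): [1], [2], [3], [4], [5], [6], [7]
  1-simplices (18): [1,2], [1,3], [1,5], [1,6], [1,7], [2,3], [2,4], [2,5], [2,7], [3,4], [3,5], [3,6], [3,7], [4,5], [4,6], [5,6], [5,7], [6,7]
  2-simplices (12): [1,2,5], [1,2,7], [1,3,5], [1,3,6], [1,6,7], [2,3,4], [2,3,7], [2,4,5], [3,4,6], [3,5,7], [4,5,6], [5,6,7]

giving chain groups C_0 ≅ Z^7, C_1 ≅ Z^18, C_2 ≅ Z^12.

The boundary map ∂_1: C_1 → C_0 sends each edge [p,q] (with p < q) to q − p.
The 7×18 boundary matrix has rank 6 and Smith normal form diag(1,1,1,1,1,1).

The boundary map ∂_2: C_2 → C_1 acts by ∂[p,q,r] = [q,r] − [p,r] + [p,q]. For instance
  ∂[1,3,5] = [3,5] − [1,5] + [1,3],
  ∂[1,3,6] = [3,6] − [1,6] + [1,3].
The resulting 18×12 matrix has rank 12, and its Smith normal form has invariant factors (1,1,1,1,1,1,1,1,1,1,1,2).

From H_k ≅ ker(∂_k) / im(∂_{k+1}) we obtain:

  H_0: rank C_0 − rank ∂_1 = 7 − 6 = 1, and the invariant factors of ∂_1 are all 1, so H_0 ≅ Z.
  H_1: rank ker ∂_1 − rank ∂_2 = (18 − 6) − 12 = 0, and ∂_2 has invariant factor 2 > 1, so H_1 ≅ Z/2.
  H_2: rank ker ∂_2 − rank ∂_3 = (12 − 12) − 0 = 0, and there is no ∂_3, so H_2 ≅ 0.

(K is a triangulation of the real projective plane RP^2.)

H_0 = Z,  H_1 = Z/2,  H_2 = 0.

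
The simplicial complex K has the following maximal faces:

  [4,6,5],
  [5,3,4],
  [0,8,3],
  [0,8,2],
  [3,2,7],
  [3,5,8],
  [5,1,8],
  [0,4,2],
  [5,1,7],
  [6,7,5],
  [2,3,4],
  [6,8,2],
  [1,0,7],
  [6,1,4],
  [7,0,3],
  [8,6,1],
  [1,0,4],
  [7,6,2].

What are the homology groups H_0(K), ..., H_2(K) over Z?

K has 9 vertices, 27 edges, 18 triangles.
rank ∂_0 = 0, rank ∂_1 = 8 ⇒ b_0 = 9 − 0 − 8 = 1; all invariant factors of ∂_1 are 1 so no torsion. So H_0 = Z.
rank ∂_1 = 8, rank ∂_2 = 18 ⇒ b_1 = 27 − 8 − 18 = 1; ∂_2 has invariant factor(s) [2] giving torsion. So H_1 = Z ⊕ Z_2.
rank ∂_2 = 18, rank ∂_3 = 0 ⇒ b_2 = 18 − 18 − 0 = 0. So H_2 = 0.

H_0 ≅ Z,  H_1 ≅ Z ⊕ Z_2,  H_2 = 0.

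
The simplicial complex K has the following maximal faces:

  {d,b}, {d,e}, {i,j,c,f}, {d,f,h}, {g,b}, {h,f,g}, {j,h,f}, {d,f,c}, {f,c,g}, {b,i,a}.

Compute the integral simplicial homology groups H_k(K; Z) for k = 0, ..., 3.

We work with the vertex ordering a < b < c < d < e < f < g < h < i < j. The simplices of K, each written with vertices in increasing order, are:

  0-simplices (10): a, b, c, d, e, f, g, h, i, j
  1-simplices (20): ab, ai, bd, bg, bi, cd, cf, cg, ci, cj, de, df, dh, fg, fh, fi, fj, gh, hj, ij
  2-simplices (10): abi, cdf, cfg, cfi, cfj, cij, dfh, fgh, fhj, fij
  3-simplices (1): cfij

so the chain groups are C_0 ≅ Z^10, C_1 ≅ Z^20, C_2 ≅ Z^10, C_3 ≅ Z^1.

∂_1: C_1 → C_0 is given by ∂[p,q] = [q] − [p]. For instance
  ∂cf = f − c.
The resulting 10×20 matrix has rank 9, and its Smith normal form has invariant factors (1,1,1,1,1,1,1,1,1).

Boundary ∂_2: C_2 → C_1 sends each 2-simplex [p,q,r] to [q,r] − [p,r] + [p,q]. For instance
  ∂cfj = fj − cj + cf,
  ∂cfi = fi − ci + cf.
The 20×10 boundary matrix has rank 9 and Smith normal form diag(1,1,1,1,1,1,1,1,1).

Boundary ∂_3: C_3 → C_2 sends each 3-simplex σ to the alternating sum Σ_i (−1)^i (σ with its i-th vertex removed). For instance
  ∂cfij = fij − cij + cfj − cfi.
The 10×1 boundary matrix has rank 1 and Smith normal form diag(1).

Reading off H_k = ker ∂_k / im ∂_{k+1}:

  H_0: rank C_0 − rank ∂_1 = 10 − 9 = 1, and the invariant factors of ∂_1 are all 1, so H_0 ≅ Z.
  H_1: rank ker ∂_1 − rank ∂_2 = (20 − 9) − 9 = 2, and the invariant factors of ∂_2 are all 1, so H_1 ≅ Z^2.
  H_2: rank ker ∂_2 − rank ∂_3 = (10 − 9) − 1 = 0, and the invariant factors of ∂_3 are all 1, so H_2 ≅ 0.
  H_3: rank ker ∂_3 − rank ∂_4 = (1 − 1) − 0 = 0, and there is no ∂_4, so H_3 ≅ 0.

H_0 ≅ Z,  H_1 ≅ Z^2,  H_2 = 0,  H_3 = 0.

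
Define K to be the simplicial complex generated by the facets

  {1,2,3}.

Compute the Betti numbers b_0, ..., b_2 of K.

b_0 = 1, b_1 = 0, b_2 = 0.

We work with the vertex ordering 1 < 2 < 3. The simplices of K, each written with vertices in increasing order, are:

  0-simplices (3): [1], [2], [3]
  1-simplices (3): [1,2], [1,3], [2,3]
  2-simplices (1): [1,2,3]

giving chain groups C_0 ≅ Z^3, C_1 ≅ Z^3, C_2 ≅ Z^1.

∂_1: C_1 → C_0 maps an edge to its endpoints' difference, ∂[p,q] = q − p.
The 3×3 boundary matrix has rank 2 and Smith normal form diag(1,1).

Boundary ∂_2: C_2 → C_1 maps a triangle to the signed sum of its edges. For instance
  ∂[1,2,3] = [2,3] − [1,3] + [1,2].
The resulting 3×1 matrix has rank 1, and its Smith normal form has invariant factors (1).

Computing H_k = (kernel of ∂_k) / (image of ∂_{k+1}):

  H_0: rank C_0 − rank ∂_1 = 3 − 2 = 1, and the invariant factors of ∂_1 are all 1, so H_0 = Z.
  H_1: rank ker ∂_1 − rank ∂_2 = (3 − 2) − 1 = 0, and the invariant factors of ∂_2 are all 1, so H_1 = 0.
  H_2: rank ker ∂_2 − rank ∂_3 = (1 − 1) − 0 = 0, and there is no ∂_3, so H_2 = 0.

Hence the Betti numbers are b_0 = 1, b_1 = 0, b_2 = 0.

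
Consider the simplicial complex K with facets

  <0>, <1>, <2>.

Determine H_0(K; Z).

H_0 = Z^3.

Order the vertices as 0 < 1 < 2. Listing each simplex with vertices in this order, K has dimension 0 with simplices:

  0-simplices (3): [0], [1], [2]

giving chain groups C_0 ≅ Z^3.

Computing H_k = (kernel of ∂_k) / (image of ∂_{k+1}):

  H_0: rank C_0 − rank ∂_1 = 3 − 0 = 3, and there is no ∂_1, so H_0 = Z^3.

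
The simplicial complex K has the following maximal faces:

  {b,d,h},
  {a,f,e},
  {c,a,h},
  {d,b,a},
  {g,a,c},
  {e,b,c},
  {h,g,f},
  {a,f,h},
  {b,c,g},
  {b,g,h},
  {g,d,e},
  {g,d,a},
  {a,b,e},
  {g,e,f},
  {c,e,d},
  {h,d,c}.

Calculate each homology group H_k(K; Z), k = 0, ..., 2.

K has 8 vertices, 24 edges, 16 triangles.
rank ∂_0 = 0, rank ∂_1 = 7 ⇒ b_0 = 8 − 0 − 7 = 1; all invariant factors of ∂_1 are 1 so no torsion. So H_0 = Z.
rank ∂_1 = 7, rank ∂_2 = 15 ⇒ b_1 = 24 − 7 − 15 = 2; all invariant factors of ∂_2 are 1 so no torsion. So H_1 = Z^2.
rank ∂_2 = 15, rank ∂_3 = 0 ⇒ b_2 = 16 − 15 − 0 = 1. So H_2 = Z.

H_0 ≅ Z,  H_1 ≅ Z^2,  H_2 ≅ Z.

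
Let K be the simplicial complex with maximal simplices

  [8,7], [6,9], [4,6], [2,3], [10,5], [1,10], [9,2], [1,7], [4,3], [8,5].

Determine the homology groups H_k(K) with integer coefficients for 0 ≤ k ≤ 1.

H_0 ≅ Z^2,  H_1 ≅ Z^2.

Take the total order 1 < 2 < 3 < 4 < 5 < 6 < 7 < 8 < 9 < 10 on the vertex set. Then K (dimension 1) consists of the simplices:

  0-simplices (10): [1], [2], [3], [4], [5], [6], [7], [8], [9], [10]
  1-simplices (10): [1,7], [1,10], [2,3], [2,9], [3,4], [4,6], [5,8], [5,10], [6,9], [7,8]

Hence C_0 ≅ Z^10, C_1 ≅ Z^10.

The boundary map ∂_1: C_1 → C_0 is given by ∂[p,q] = [q] − [p].
This gives a 10×10 integer matrix of rank 8; reducing to Smith normal form yields diagonal entries (1,1,1,1,1,1,1,1).

Reading off H_k = ker ∂_k / im ∂_{k+1}:

  H_0: rank C_0 − rank ∂_1 = 10 − 8 = 2, and the invariant factors of ∂_1 are all 1, so H_0 ≅ Z^2.
  H_1: rank ker ∂_1 − rank ∂_2 = (10 − 8) − 0 = 2, and there is no ∂_2, so H_1 ≅ Z^2.

As a check, the Euler characteristic is 10 − 10 = 0, which agrees with 2 − 2 = 0.
(K is a triangulation of the disjoint union of the circle S^1 and the circle S^1.)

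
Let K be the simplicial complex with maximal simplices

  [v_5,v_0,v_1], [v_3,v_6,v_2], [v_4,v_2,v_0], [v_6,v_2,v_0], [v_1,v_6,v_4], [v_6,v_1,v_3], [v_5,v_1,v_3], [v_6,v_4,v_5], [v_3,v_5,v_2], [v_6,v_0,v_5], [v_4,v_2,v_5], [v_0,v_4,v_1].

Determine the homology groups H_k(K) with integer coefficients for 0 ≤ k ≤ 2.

H_0 ≅ Z,  H_1 ≅ Z/2,  H_2 = 0.

Order the vertices as v_0 < v_1 < v_2 < v_3 < v_4 < v_5 < v_6. Listing each simplex with vertices in this order, K has dimension 2 with simplices:

  0-simplices (7): [v_0], [v_1], [v_2], [v_3], [v_4], [v_5], [v_6]
  1-simplices (18): (18 of them)
  2-simplices (12): (12 of them)

giving chain groups C_0 ≅ Z^7, C_1 ≅ Z^18, C_2 ≅ Z^12.

Boundary ∂_1: C_1 → C_0 maps an edge to its endpoints' difference, ∂[p,q] = q − p. For instance
  ∂[v_1,v_4] = [v_4] − [v_1].
The resulting 7×18 matrix has rank 6, and its Smith normal form has invariant factors (1,1,1,1,1,1).

∂_2: C_2 → C_1 maps a triangle to the signed sum of its edges. For instance
  ∂[v_1,v_4,v_6] = [v_4,v_6] − [v_1,v_6] + [v_1,v_4],
  ∂[v_2,v_3,v_5] = [v_3,v_5] − [v_2,v_5] + [v_2,v_3].
This gives a 18×12 integer matrix of rank 12; reducing to Smith normal form yields diagonal entries (1,1,1,1,1,1,1,1,1,1,1,2).

From H_k ≅ ker(∂_k) / im(∂_{k+1}) we obtain:

  H_0: rank C_0 − rank ∂_1 = 7 − 6 = 1, and the invariant factors of ∂_1 are all 1, so H_0 = Z.
  H_1: rank ker ∂_1 − rank ∂_2 = (18 − 6) − 12 = 0, and ∂_2 has invariant factor 2 > 1, so H_1 = Z/2.
  H_2: rank ker ∂_2 − rank ∂_3 = (12 − 12) − 0 = 0, and there is no ∂_3, so H_2 = 0.

As a check, the Euler characteristic is 7 − 18 + 12 = 1, which agrees with 1 − 0 + 0 = 1.
(K is a triangulation of the real projective plane RP^2.)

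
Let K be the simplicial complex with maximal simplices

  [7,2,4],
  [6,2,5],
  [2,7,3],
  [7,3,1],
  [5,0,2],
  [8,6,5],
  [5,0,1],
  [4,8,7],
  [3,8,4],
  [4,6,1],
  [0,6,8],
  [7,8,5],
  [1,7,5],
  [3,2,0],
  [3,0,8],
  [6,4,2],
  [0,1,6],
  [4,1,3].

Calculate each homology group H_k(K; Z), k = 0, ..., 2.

H_0 = Z,  H_1 = Z ⊕ Z/2,  H_2 = 0.

Take the total order 0 < 1 < 2 < 3 < 4 < 5 < 6 < 7 < 8 on the vertex set. Then K (dimension 2) consists of the simplices:

  0-simplices (9): [0], [1], [2], [3], [4], [5], [6], [7], [8]
  1-simplices (27): (27 of them)
  2-simplices (18): [0,1,5], [0,1,6], [0,2,3], [0,2,5], [0,3,8], [0,6,8], [1,3,4], [1,3,7], [1,4,6], [1,5,7], [2,3,7], [2,4,6], [2,4,7], [2,5,6], [3,4,8], [4,7,8], [5,6,8], [5,7,8]

giving chain groups C_0 ≅ Z^9, C_1 ≅ Z^27, C_2 ≅ Z^18.

The boundary map ∂_1: C_1 → C_0 maps an edge to its endpoints' difference, ∂[p,q] = q − p.
As a 9×27 matrix over Z this has rank 8, with invariant factors (1,1,1,1,1,1,1,1).

The boundary map ∂_2: C_2 → C_1 acts by ∂[p,q,r] = [q,r] − [p,r] + [p,q]. For instance
  ∂[3,4,8] = [4,8] − [3,8] + [3,4],
  ∂[5,6,8] = [6,8] − [5,8] + [5,6].
As a 27×18 matrix over Z this has rank 18, with invariant factors (1,1,1,1,1,1,1,1,1,1,1,1,1,1,1,1,1,2).

Computing H_k = (kernel of ∂_k) / (image of ∂_{k+1}):

  H_0: rank C_0 − rank ∂_1 = 9 − 8 = 1, and the invariant factors of ∂_1 are all 1, so H_0 ≅ Z.
  H_1: rank ker ∂_1 − rank ∂_2 = (27 − 8) − 18 = 1, and ∂_2 has invariant factor 2 > 1, so H_1 ≅ Z ⊕ Z/2.
  H_2: rank ker ∂_2 − rank ∂_3 = (18 − 18) − 0 = 0, and there is no ∂_3, so H_2 ≅ 0.

(K is a triangulation of the Klein bottle.)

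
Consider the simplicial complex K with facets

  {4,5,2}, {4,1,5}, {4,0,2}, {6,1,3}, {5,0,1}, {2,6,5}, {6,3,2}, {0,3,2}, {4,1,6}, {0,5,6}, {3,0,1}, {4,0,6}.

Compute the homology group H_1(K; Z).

H_1 = Z_2.

K has 7 vertices, 18 edges, 12 triangles.
rank ∂_1 = 6, rank ∂_2 = 12 ⇒ b_1 = 18 − 6 − 12 = 0; ∂_2 has invariant factor(s) [2] giving torsion. So H_1 = Z_2.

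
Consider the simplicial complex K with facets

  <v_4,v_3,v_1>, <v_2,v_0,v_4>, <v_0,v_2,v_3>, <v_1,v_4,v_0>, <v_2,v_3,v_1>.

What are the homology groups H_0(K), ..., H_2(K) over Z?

K has 5 vertices, 10 edges, 5 triangles.
rank ∂_0 = 0, rank ∂_1 = 4 ⇒ b_0 = 5 − 0 − 4 = 1; all invariant factors of ∂_1 are 1 so no torsion. So H_0 = Z.
rank ∂_1 = 4, rank ∂_2 = 5 ⇒ b_1 = 10 − 4 − 5 = 1; all invariant factors of ∂_2 are 1 so no torsion. So H_1 = Z.
rank ∂_2 = 5, rank ∂_3 = 0 ⇒ b_2 = 5 − 5 − 0 = 0. So H_2 = 0.

H_0 ≅ Z,  H_1 ≅ Z,  H_2 = 0.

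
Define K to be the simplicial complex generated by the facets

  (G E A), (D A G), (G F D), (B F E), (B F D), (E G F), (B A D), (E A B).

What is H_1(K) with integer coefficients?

H_1 = 0.

Order the vertices as A < B < D < E < F < G. Listing each simplex with vertices in this order, K has dimension 2 with simplices:

  0-simplices (6): A, B, D, E, F, G
  1-simplices (12): AB, AD, AE, AG, BD, BE, BF, DF, DG, EF, EG, FG
  2-simplices (8): ABD, ABE, ADG, AEG, BDF, BEF, DFG, EFG

giving chain groups C_0 ≅ Z^6, C_1 ≅ Z^12, C_2 ≅ Z^8.

∂_1: C_1 → C_0 maps an edge to its endpoints' difference, ∂[p,q] = q − p.
The 6×12 boundary matrix has rank 5 and Smith normal form diag(1,1,1,1,1).

Boundary ∂_2: C_2 → C_1 acts by ∂[p,q,r] = [q,r] − [p,r] + [p,q]. For instance
  ∂ABE = BE − AE + AB,
  ∂BDF = DF − BF + BD.
The resulting 12×8 matrix has rank 7, and its Smith normal form has invariant factors (1,1,1,1,1,1,1).

From H_k ≅ ker(∂_k) / im(∂_{k+1}) we obtain:

  H_1: rank ker ∂_1 − rank ∂_2 = (12 − 5) − 7 = 0, and the invariant factors of ∂_2 are all 1, so H_1 ≅ 0.

(K is a triangulation of the 2-sphere S^2.)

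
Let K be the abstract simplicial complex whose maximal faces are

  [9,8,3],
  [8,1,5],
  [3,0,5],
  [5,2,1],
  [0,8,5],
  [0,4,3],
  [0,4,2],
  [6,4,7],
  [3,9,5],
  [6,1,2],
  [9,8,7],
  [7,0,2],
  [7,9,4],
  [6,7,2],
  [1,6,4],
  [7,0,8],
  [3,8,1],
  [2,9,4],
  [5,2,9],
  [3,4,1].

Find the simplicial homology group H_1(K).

Take the total order 0 < 1 < 2 < 3 < 4 < 5 < 6 < 7 < 8 < 9 on the vertex set. Then K (dimension 2) consists of the simplices:

  0-simplices (10): [0], [1], [2], [3], [4], [5], [6], [7], [8], [9]
  1-simplices (30): (30 of them)
  2-simplices (20): (20 of them)

giving chain groups C_0 ≅ Z^10, C_1 ≅ Z^30, C_2 ≅ Z^20.

∂_1: C_1 → C_0 is given by ∂[p,q] = [q] − [p].
This gives a 10×30 integer matrix of rank 9; reducing to Smith normal form yields diagonal entries (1,1,1,1,1,1,1,1,1).

∂_2: C_2 → C_1 sends each 2-simplex [p,q,r] to [q,r] − [p,r] + [p,q]. For instance
  ∂[0,7,8] = [7,8] − [0,8] + [0,7],
  ∂[1,4,6] = [4,6] − [1,6] + [1,4].
The 30×20 boundary matrix has rank 20 and Smith normal form diag(1,1,1,1,1,1,1,1,1,1,1,1,1,1,1,1,1,1,1,2).

Now H_k = ker ∂_k / im ∂_{k+1}, so:

  H_1: rank ker ∂_1 − rank ∂_2 = (30 − 9) − 20 = 1, and ∂_2 has invariant factor 2 > 1, so H_1 = Z ⊕ Z/2Z.

H_1 ≅ Z ⊕ Z/2Z.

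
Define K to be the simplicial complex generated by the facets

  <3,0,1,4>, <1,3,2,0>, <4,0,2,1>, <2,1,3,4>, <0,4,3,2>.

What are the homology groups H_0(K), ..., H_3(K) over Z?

H_0 ≅ Z,  H_1 = 0,  H_2 = 0,  H_3 ≅ Z.

K has 5 vertices, 10 edges, 10 triangles, 5 3-simplices.
rank ∂_0 = 0, rank ∂_1 = 4 ⇒ b_0 = 5 − 0 − 4 = 1; all invariant factors of ∂_1 are 1 so no torsion. So H_0 = Z.
rank ∂_1 = 4, rank ∂_2 = 6 ⇒ b_1 = 10 − 4 − 6 = 0; all invariant factors of ∂_2 are 1 so no torsion. So H_1 = 0.
rank ∂_2 = 6, rank ∂_3 = 4 ⇒ b_2 = 10 − 6 − 4 = 0; all invariant factors of ∂_3 are 1 so no torsion. So H_2 = 0.
rank ∂_3 = 4, rank ∂_4 = 0 ⇒ b_3 = 5 − 4 − 0 = 1. So H_3 = Z.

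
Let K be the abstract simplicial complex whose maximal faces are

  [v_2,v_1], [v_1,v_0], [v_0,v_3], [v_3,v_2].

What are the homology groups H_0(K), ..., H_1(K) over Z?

Fix the vertex order v_0 < v_1 < v_2 < v_3 and write every simplex with vertices in increasing order. Then dim K = 1 and the simplices of K are:

  0-simplices (4): [v_0], [v_1], [v_2], [v_3]
  1-simplices (4): [v_0,v_1], [v_0,v_3], [v_1,v_2], [v_2,v_3]

Hence C_0 ≅ Z^4, C_1 ≅ Z^4.

The boundary map ∂_1: C_1 → C_0 is given by ∂[p,q] = [q] − [p]. For instance
  ∂[v_0,v_3] = [v_3] − [v_0].
This gives a 4×4 integer matrix of rank 3; reducing to Smith normal form yields diagonal entries (1,1,1).

Now H_k = ker ∂_k / im ∂_{k+1}, so:

  H_0: rank C_0 − rank ∂_1 = 4 − 3 = 1, and the invariant factors of ∂_1 are all 1, so H_0 = Z.
  H_1: rank ker ∂_1 − rank ∂_2 = (4 − 3) − 0 = 1, and there is no ∂_2, so H_1 = Z.

As a check, the Euler characteristic is 4 − 4 = 0, which agrees with 1 − 1 = 0.

H_0 = Z,  H_1 = Z.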